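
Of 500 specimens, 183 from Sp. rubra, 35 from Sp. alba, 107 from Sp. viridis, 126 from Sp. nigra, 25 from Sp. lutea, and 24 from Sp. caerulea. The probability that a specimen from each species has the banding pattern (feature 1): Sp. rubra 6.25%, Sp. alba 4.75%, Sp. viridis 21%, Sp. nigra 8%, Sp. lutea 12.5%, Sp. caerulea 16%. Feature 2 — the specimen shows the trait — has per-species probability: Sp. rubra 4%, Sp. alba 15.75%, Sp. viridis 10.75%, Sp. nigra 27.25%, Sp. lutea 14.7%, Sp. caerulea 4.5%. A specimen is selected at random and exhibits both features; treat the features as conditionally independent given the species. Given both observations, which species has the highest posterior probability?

Prior × likelihood for each hypothesis:
  Sp. rubra: 0.366 × 0.0625 × 0.04 = 0.000915
  Sp. alba: 0.07 × 0.0475 × 0.1575 = 0.0005236875
  Sp. viridis: 0.214 × 0.21 × 0.1075 = 0.00483105
  Sp. nigra: 0.252 × 0.08 × 0.2725 = 0.0054936
  Sp. lutea: 0.05 × 0.125 × 0.147 = 0.00091875
  Sp. caerulea: 0.048 × 0.16 × 0.045 = 0.0003456
Total = 0.0130276875.
Largest term belongs to Sp. nigra, so Sp. nigra is most probable.

Sp. nigra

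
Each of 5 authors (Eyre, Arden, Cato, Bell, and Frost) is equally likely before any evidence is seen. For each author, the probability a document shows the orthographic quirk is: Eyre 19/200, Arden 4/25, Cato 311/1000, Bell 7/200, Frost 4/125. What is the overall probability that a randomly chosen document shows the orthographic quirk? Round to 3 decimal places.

0.127

Since the prior is uniform, the posterior is proportional to the likelihood:
  Eyre: 0.095
  Arden: 0.16
  Cato: 0.311
  Bell: 0.035
  Frost: 0.032
P(quirk) = (1/5) × (0.095 + 0.16 + 0.311 + 0.035 + 0.032) = 0.633/5 ≈ 0.127.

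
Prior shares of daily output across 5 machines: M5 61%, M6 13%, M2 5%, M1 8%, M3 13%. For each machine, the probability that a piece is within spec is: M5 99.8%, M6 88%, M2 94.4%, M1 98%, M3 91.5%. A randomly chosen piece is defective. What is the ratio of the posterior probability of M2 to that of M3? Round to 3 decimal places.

Taking complements, P(defective | each) = M5 0.002, M6 0.12, M2 0.056, M1 0.02, M3 0.085.
By Bayes' rule, posterior ∝ prior × likelihood:
  M5: 0.61 × 0.002 = 0.00122
  M6: 0.13 × 0.12 = 0.0156
  M2: 0.05 × 0.056 = 0.0028
  M1: 0.08 × 0.02 = 0.0016
  M3: 0.13 × 0.085 = 0.01105
Total = 0.03227.
The ratio is 0.0028 / 0.01105 (the normalizer cancels) = 0.253.

0.253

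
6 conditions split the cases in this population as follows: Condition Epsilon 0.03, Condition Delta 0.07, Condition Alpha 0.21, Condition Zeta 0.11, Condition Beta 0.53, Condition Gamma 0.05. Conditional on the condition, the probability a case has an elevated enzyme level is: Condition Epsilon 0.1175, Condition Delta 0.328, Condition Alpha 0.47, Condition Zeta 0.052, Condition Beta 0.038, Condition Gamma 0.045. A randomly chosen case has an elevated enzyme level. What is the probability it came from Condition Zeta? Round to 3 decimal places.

Prior × likelihood for each hypothesis:
  Condition Epsilon: 0.03 × 0.1175 = 0.003525
  Condition Delta: 0.07 × 0.328 = 0.02296
  Condition Alpha: 0.21 × 0.47 = 0.0987
  Condition Zeta: 0.11 × 0.052 = 0.00572
  Condition Beta: 0.53 × 0.038 = 0.02014
  Condition Gamma: 0.05 × 0.045 = 0.00225
Normalizing constant = 0.153295.
P(Condition Zeta | evidence) = 0.00572 / 0.153295 ≈ 0.037.

0.037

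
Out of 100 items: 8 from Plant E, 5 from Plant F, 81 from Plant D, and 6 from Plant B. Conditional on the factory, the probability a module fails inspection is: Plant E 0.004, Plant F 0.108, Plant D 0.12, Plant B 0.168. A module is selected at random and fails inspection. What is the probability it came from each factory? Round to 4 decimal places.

By Bayes' rule, posterior ∝ prior × likelihood:
  Plant E: 0.08 × 0.004 = 0.00032
  Plant F: 0.05 × 0.108 = 0.0054
  Plant D: 0.81 × 0.12 = 0.0972
  Plant B: 0.06 × 0.168 = 0.01008
Total = 0.113.
P(Plant E | nonconforming) = 0.00032/0.113 ≈ 0.0028
P(Plant F | nonconforming) = 0.0054/0.113 ≈ 0.0478
P(Plant D | nonconforming) = 0.0972/0.113 ≈ 0.8602
P(Plant B | nonconforming) = 0.01008/0.113 ≈ 0.0892
(Check: 0.0028+0.0478+0.8602+0.0892 = 1.0000.)

Plant E 0.0028, Plant F 0.0478, Plant D 0.8602, Plant B 0.0892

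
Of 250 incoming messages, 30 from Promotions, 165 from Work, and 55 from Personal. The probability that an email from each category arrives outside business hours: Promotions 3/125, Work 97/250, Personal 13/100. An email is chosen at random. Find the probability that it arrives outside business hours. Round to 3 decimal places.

Compute prior × likelihood for every hypothesis:
  Promotions: 0.12 × 0.024 = 0.00288
  Work: 0.66 × 0.388 = 0.25608
  Personal: 0.22 × 0.13 = 0.0286
P(off-hours) = 0.00288 + 0.25608 + 0.0286 = 0.28756 → 0.288.

0.288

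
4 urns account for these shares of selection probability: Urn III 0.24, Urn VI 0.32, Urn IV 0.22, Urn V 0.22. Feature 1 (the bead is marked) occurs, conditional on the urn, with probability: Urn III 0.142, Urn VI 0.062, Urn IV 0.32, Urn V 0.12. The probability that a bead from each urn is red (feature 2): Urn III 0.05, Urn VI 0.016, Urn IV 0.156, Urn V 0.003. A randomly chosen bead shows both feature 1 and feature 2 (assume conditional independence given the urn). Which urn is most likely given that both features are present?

Urn IV

Unnormalized posteriors (prior × likelihood):
  Urn III: 0.24 × 0.142 × 0.05 = 0.001704
  Urn VI: 0.32 × 0.062 × 0.016 = 0.00031744
  Urn IV: 0.22 × 0.32 × 0.156 = 0.0109824
  Urn V: 0.22 × 0.12 × 0.003 = 0.0000792
Total = 0.01308304.
Largest term belongs to Urn IV, so Urn IV is most probable.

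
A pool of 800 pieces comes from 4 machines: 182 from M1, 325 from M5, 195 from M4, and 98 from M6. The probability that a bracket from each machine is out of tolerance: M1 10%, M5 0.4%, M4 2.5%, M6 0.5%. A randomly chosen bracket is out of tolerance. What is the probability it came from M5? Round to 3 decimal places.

Prior × likelihood for each hypothesis:
  M1: 0.2275 × 0.1 = 0.02275
  M5: 0.40625 × 0.004 = 0.001625
  M4: 0.24375 × 0.025 = 0.00609375
  M6: 0.1225 × 0.005 = 0.0006125
Normalizing constant = 0.03108125.
P(M5 | evidence) = 0.001625 / 0.03108125 ≈ 0.052.

0.052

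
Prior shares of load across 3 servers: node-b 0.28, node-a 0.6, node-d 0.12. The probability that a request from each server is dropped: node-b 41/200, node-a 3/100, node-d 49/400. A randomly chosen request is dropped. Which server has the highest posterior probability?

node-b

Compute prior × likelihood for every hypothesis:
  node-b: 0.28 × 0.205 = 0.0574
  node-a: 0.6 × 0.03 = 0.018
  node-d: 0.12 × 0.1225 = 0.0147
Normalizing constant = 0.0901.
Largest term belongs to node-b, so node-b is most probable.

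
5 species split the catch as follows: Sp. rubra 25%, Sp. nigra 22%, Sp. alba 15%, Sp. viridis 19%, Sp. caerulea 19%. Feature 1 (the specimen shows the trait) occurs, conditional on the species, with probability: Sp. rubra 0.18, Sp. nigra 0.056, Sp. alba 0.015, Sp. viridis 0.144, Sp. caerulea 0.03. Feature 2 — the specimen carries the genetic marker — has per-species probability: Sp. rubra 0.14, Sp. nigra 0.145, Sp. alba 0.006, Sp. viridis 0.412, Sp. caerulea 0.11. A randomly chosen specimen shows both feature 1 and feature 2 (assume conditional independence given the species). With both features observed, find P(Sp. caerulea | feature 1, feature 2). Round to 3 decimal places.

Unnormalized posteriors (prior × likelihood):
  Sp. rubra: 0.25 × 0.18 × 0.14 = 0.0063
  Sp. nigra: 0.22 × 0.056 × 0.145 = 0.0017864
  Sp. alba: 0.15 × 0.015 × 0.006 = 0.0000135
  Sp. viridis: 0.19 × 0.144 × 0.412 = 0.01127232
  Sp. caerulea: 0.19 × 0.03 × 0.11 = 0.000627
Normalizing constant = 0.01999922.
P(Sp. caerulea | evidence) = 0.000627 / 0.01999922 ≈ 0.031.

0.031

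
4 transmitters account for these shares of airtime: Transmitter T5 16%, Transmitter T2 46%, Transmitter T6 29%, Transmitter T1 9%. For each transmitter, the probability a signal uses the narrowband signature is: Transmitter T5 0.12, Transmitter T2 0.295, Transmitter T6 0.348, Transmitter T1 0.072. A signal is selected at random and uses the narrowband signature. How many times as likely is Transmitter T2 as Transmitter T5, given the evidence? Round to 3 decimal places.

7.068

By Bayes' rule, posterior ∝ prior × likelihood:
  Transmitter T5: 0.16 × 0.12 = 0.0192
  Transmitter T2: 0.46 × 0.295 = 0.1357
  Transmitter T6: 0.29 × 0.348 = 0.10092
  Transmitter T1: 0.09 × 0.072 = 0.00648
Sum = 0.2623.
The ratio is 0.1357 / 0.0192 (the normalizer cancels) = 7.068.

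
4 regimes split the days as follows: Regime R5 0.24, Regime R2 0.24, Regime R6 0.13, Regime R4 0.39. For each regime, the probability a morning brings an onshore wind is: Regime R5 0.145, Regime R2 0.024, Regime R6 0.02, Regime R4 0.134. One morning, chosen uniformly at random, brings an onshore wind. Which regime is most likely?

Regime R4

Prior × likelihood for each hypothesis:
  Regime R5: 0.24 × 0.145 = 0.0348
  Regime R2: 0.24 × 0.024 = 0.00576
  Regime R6: 0.13 × 0.02 = 0.0026
  Regime R4: 0.39 × 0.134 = 0.05226
Sum = 0.09542.
Largest term belongs to Regime R4, so Regime R4 is most probable.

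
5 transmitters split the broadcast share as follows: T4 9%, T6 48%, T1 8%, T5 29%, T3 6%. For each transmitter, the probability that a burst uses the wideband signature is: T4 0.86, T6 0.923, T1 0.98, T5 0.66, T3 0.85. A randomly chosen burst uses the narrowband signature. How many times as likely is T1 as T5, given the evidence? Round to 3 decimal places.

0.016

Taking complements, P(narrowband | each) = T4 0.14, T6 0.077, T1 0.02, T5 0.34, T3 0.15.
Prior × likelihood for each hypothesis:
  T4: 0.09 × 0.14 = 0.0126
  T6: 0.48 × 0.077 = 0.03696
  T1: 0.08 × 0.02 = 0.0016
  T5: 0.29 × 0.34 = 0.0986
  T3: 0.06 × 0.15 = 0.009
Total = 0.15876.
The ratio is 0.0016 / 0.0986 (the normalizer cancels) = 0.016.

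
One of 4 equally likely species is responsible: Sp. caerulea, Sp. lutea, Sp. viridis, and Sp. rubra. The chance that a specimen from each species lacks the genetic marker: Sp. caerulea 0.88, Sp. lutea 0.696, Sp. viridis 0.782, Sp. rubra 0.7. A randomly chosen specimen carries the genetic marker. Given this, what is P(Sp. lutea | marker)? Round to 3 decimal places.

0.323

Taking complements, P(marker | each) = Sp. caerulea 0.12, Sp. lutea 0.304, Sp. viridis 0.218, Sp. rubra 0.3.
With a uniform prior (1/4 each), posterior ∝ likelihood:
  Sp. caerulea: 0.12
  Sp. lutea: 0.304
  Sp. viridis: 0.218
  Sp. rubra: 0.3
Total = 0.942.
P(Sp. lutea | evidence) = 0.304 / 0.942 ≈ 0.323.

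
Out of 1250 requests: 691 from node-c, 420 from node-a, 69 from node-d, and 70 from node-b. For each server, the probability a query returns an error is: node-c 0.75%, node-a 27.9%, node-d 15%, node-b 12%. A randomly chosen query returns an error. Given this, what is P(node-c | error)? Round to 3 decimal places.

0.037

Unnormalized posteriors (prior × likelihood):
  node-c: 0.5528 × 0.0075 = 0.004146
  node-a: 0.336 × 0.279 = 0.093744
  node-d: 0.0552 × 0.15 = 0.00828
  node-b: 0.056 × 0.12 = 0.00672
Normalizing constant = 0.11289.
P(node-c | evidence) = 0.004146 / 0.11289 ≈ 0.037.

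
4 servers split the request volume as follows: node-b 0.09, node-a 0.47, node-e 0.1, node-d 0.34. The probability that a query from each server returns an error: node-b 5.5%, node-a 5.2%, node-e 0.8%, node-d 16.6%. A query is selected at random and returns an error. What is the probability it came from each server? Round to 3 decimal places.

Unnormalized posteriors (prior × likelihood):
  node-b: 0.09 × 0.055 = 0.00495
  node-a: 0.47 × 0.052 = 0.02444
  node-e: 0.1 × 0.008 = 0.0008
  node-d: 0.34 × 0.166 = 0.05644
Total = 0.08663.
P(node-b | error) = 0.00495/0.08663 ≈ 0.057
P(node-a | error) = 0.02444/0.08663 ≈ 0.282
P(node-e | error) = 0.0008/0.08663 ≈ 0.009
P(node-d | error) = 0.05644/0.08663 ≈ 0.652

node-b 0.057, node-a 0.282, node-e 0.009, node-d 0.652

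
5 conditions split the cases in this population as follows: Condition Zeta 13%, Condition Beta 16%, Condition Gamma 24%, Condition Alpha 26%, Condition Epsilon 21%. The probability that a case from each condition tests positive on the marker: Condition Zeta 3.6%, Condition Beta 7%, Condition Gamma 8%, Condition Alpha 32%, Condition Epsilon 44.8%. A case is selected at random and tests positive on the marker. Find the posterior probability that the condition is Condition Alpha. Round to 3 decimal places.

By Bayes' rule, posterior ∝ prior × likelihood:
  Condition Zeta: 0.13 × 0.036 = 0.00468
  Condition Beta: 0.16 × 0.07 = 0.0112
  Condition Gamma: 0.24 × 0.08 = 0.0192
  Condition Alpha: 0.26 × 0.32 = 0.0832
  Condition Epsilon: 0.21 × 0.448 = 0.09408
Normalizing constant = 0.21236.
P(Condition Alpha | evidence) = 0.0832 / 0.21236 ≈ 0.392.

0.392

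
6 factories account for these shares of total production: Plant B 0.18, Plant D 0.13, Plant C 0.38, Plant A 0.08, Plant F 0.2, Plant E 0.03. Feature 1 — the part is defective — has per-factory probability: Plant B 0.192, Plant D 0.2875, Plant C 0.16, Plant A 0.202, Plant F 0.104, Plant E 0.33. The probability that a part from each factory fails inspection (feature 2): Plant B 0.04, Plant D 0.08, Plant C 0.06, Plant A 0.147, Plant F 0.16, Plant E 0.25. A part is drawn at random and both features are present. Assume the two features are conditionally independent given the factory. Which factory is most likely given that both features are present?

Plant C

Unnormalized posteriors (prior × likelihood):
  Plant B: 0.18 × 0.192 × 0.04 = 0.0013824
  Plant D: 0.13 × 0.2875 × 0.08 = 0.00299
  Plant C: 0.38 × 0.16 × 0.06 = 0.003648
  Plant A: 0.08 × 0.202 × 0.147 = 0.00237552
  Plant F: 0.2 × 0.104 × 0.16 = 0.003328
  Plant E: 0.03 × 0.33 × 0.25 = 0.002475
Normalizing constant = 0.01619892.
Largest term belongs to Plant C, so Plant C is most probable.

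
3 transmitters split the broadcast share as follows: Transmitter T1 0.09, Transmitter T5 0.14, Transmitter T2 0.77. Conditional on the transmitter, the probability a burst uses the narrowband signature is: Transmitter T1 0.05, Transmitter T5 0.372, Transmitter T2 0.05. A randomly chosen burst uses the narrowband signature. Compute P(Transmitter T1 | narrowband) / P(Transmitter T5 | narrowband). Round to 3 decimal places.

Prior × likelihood for each hypothesis:
  Transmitter T1: 0.09 × 0.05 = 0.0045
  Transmitter T5: 0.14 × 0.372 = 0.05208
  Transmitter T2: 0.77 × 0.05 = 0.0385
Normalizing constant = 0.09508.
The ratio is 0.0045 / 0.05208 (the normalizer cancels) = 0.086.

0.086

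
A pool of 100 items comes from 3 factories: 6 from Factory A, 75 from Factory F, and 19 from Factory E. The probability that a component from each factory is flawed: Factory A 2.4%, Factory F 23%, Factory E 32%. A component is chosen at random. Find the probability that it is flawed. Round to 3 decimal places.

Prior × likelihood for each hypothesis:
  Factory A: 0.06 × 0.024 = 0.00144
  Factory F: 0.75 × 0.23 = 0.1725
  Factory E: 0.19 × 0.32 = 0.0608
P(flawed) = 0.00144 + 0.1725 + 0.0608 = 0.23474 → 0.235.

0.235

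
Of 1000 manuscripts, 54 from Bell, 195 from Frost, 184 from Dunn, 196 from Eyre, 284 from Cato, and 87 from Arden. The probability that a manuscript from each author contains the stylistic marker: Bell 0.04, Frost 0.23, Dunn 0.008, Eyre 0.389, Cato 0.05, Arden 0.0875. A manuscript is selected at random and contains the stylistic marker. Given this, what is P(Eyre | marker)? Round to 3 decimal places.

Unnormalized posteriors (prior × likelihood):
  Bell: 0.054 × 0.04 = 0.00216
  Frost: 0.195 × 0.23 = 0.04485
  Dunn: 0.184 × 0.008 = 0.001472
  Eyre: 0.196 × 0.389 = 0.076244
  Cato: 0.284 × 0.05 = 0.0142
  Arden: 0.087 × 0.0875 = 0.0076125
Normalizing constant = 0.1465385.
P(Eyre | evidence) = 0.076244 / 0.1465385 ≈ 0.520.

0.520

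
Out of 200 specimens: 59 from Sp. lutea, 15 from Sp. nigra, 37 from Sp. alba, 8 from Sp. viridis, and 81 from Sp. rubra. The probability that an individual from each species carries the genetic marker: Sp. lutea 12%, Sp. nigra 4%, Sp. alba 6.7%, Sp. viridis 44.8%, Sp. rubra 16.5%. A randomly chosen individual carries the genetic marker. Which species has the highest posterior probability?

Unnormalized posteriors (prior × likelihood):
  Sp. lutea: 0.295 × 0.12 = 0.0354
  Sp. nigra: 0.075 × 0.04 = 0.003
  Sp. alba: 0.185 × 0.067 = 0.012395
  Sp. viridis: 0.04 × 0.448 = 0.01792
  Sp. rubra: 0.405 × 0.165 = 0.066825
Normalizing constant = 0.13554.
Largest term belongs to Sp. rubra, so Sp. rubra is most probable.

Sp. rubra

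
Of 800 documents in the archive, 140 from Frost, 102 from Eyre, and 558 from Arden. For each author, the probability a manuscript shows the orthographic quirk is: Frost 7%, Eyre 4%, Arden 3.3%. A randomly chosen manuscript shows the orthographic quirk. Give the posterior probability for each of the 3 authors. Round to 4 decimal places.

Frost 0.3035, Eyre 0.1263, Arden 0.5702

Unnormalized posteriors (prior × likelihood):
  Frost: 0.175 × 0.07 = 0.01225
  Eyre: 0.1275 × 0.04 = 0.0051
  Arden: 0.6975 × 0.033 = 0.0230175
Sum = 0.0403675.
P(Frost | quirk) = 0.01225/0.0403675 ≈ 0.3035
P(Eyre | quirk) = 0.0051/0.0403675 ≈ 0.1263
P(Arden | quirk) = 0.0230175/0.0403675 ≈ 0.5702
(Check: 0.3035+0.1263+0.5702 = 1.0000.)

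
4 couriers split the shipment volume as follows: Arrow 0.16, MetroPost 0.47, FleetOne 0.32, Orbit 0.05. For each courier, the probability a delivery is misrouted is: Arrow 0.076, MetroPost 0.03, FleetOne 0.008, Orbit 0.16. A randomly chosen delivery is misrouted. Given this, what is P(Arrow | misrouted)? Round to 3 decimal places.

Prior × likelihood for each hypothesis:
  Arrow: 0.16 × 0.076 = 0.01216
  MetroPost: 0.47 × 0.03 = 0.0141
  FleetOne: 0.32 × 0.008 = 0.00256
  Orbit: 0.05 × 0.16 = 0.008
Sum = 0.03682.
P(Arrow | evidence) = 0.01216 / 0.03682 ≈ 0.330.

0.330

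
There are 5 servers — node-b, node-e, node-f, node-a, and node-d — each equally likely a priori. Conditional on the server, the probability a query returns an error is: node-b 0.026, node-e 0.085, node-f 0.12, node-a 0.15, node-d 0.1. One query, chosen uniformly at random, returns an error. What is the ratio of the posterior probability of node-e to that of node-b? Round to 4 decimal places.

With a uniform prior (1/5 each), posterior ∝ likelihood:
  node-b: 0.026
  node-e: 0.085
  node-f: 0.12
  node-a: 0.15
  node-d: 0.1
Normalizing constant = 0.481.
The ratio is 0.085 / 0.026 (the normalizer cancels) = 3.2692.

3.2692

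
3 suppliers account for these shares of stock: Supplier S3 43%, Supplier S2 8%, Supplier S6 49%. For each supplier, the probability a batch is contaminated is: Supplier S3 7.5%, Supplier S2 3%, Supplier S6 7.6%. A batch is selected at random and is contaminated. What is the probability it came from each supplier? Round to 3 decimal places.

Compute prior × likelihood for every hypothesis:
  Supplier S3: 0.43 × 0.075 = 0.03225
  Supplier S2: 0.08 × 0.03 = 0.0024
  Supplier S6: 0.49 × 0.076 = 0.03724
Normalizing constant = 0.07189.
P(Supplier S3 | contaminated) = 0.03225/0.07189 ≈ 0.449
P(Supplier S2 | contaminated) = 0.0024/0.07189 ≈ 0.033
P(Supplier S6 | contaminated) = 0.03724/0.07189 ≈ 0.518

Supplier S3 0.449, Supplier S2 0.033, Supplier S6 0.518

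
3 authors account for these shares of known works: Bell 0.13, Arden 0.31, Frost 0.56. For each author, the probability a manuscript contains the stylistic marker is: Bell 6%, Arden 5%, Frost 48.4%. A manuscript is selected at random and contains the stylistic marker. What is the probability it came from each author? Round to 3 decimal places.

By Bayes' rule, posterior ∝ prior × likelihood:
  Bell: 0.13 × 0.06 = 0.0078
  Arden: 0.31 × 0.05 = 0.0155
  Frost: 0.56 × 0.484 = 0.27104
Total = 0.29434.
P(Bell | marker) = 0.0078/0.29434 ≈ 0.026
P(Arden | marker) = 0.0155/0.29434 ≈ 0.053
P(Frost | marker) = 0.27104/0.29434 ≈ 0.921
(Check: 0.026+0.053+0.921 = 1.000.)

Bell 0.026, Arden 0.053, Frost 0.921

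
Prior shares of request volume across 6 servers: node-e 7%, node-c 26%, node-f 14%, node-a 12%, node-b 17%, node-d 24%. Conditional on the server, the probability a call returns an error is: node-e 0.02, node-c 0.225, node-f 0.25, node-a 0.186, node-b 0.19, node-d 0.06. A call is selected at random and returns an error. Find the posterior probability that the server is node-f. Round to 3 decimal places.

0.214

Unnormalized posteriors (prior × likelihood):
  node-e: 0.07 × 0.02 = 0.0014
  node-c: 0.26 × 0.225 = 0.0585
  node-f: 0.14 × 0.25 = 0.035
  node-a: 0.12 × 0.186 = 0.02232
  node-b: 0.17 × 0.19 = 0.0323
  node-d: 0.24 × 0.06 = 0.0144
Sum = 0.16392.
P(node-f | evidence) = 0.035 / 0.16392 ≈ 0.214.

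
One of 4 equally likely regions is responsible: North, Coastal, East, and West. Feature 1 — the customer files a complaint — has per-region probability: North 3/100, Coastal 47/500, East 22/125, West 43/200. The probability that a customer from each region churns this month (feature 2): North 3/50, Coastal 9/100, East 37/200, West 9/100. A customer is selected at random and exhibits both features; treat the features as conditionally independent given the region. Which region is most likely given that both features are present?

Since the prior is uniform, the posterior is proportional to the likelihood:
  North: 0.03 × 0.06 = 0.0018
  Coastal: 0.094 × 0.09 = 0.00846
  East: 0.176 × 0.185 = 0.03256
  West: 0.215 × 0.09 = 0.01935
Total = 0.06217.
Largest term belongs to East, so East is most probable.

East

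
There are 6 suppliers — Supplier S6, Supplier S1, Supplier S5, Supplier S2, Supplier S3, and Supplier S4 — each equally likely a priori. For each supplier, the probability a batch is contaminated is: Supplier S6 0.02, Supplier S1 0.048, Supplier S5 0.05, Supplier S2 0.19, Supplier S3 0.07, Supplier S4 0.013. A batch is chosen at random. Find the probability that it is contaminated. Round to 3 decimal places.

Since the prior is uniform, the posterior is proportional to the likelihood:
  Supplier S6: 0.02
  Supplier S1: 0.048
  Supplier S5: 0.05
  Supplier S2: 0.19
  Supplier S3: 0.07
  Supplier S4: 0.013
P(contaminated) = (1/6) × (0.02 + 0.048 + 0.05 + 0.19 + 0.07 + 0.013) = 0.391/6 ≈ 0.065.

0.065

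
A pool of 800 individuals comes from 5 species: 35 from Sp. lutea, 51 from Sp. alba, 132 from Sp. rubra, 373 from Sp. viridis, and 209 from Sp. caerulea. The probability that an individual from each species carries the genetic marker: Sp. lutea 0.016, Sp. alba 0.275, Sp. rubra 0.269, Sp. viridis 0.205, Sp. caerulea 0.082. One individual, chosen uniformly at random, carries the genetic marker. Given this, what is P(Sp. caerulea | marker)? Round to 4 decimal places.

0.1193

Prior × likelihood for each hypothesis:
  Sp. lutea: 0.04375 × 0.016 = 0.0007
  Sp. alba: 0.06375 × 0.275 = 0.01753125
  Sp. rubra: 0.165 × 0.269 = 0.044385
  Sp. viridis: 0.46625 × 0.205 = 0.09558125
  Sp. caerulea: 0.26125 × 0.082 = 0.0214225
Normalizing constant = 0.17962.
P(Sp. caerulea | evidence) = 0.0214225 / 0.17962 ≈ 0.1193.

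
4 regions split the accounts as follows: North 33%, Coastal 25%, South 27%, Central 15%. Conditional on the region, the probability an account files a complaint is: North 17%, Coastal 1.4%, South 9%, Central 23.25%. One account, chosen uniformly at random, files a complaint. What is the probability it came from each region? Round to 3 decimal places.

North 0.472, Coastal 0.029, South 0.205, Central 0.294

Unnormalized posteriors (prior × likelihood):
  North: 0.33 × 0.17 = 0.0561
  Coastal: 0.25 × 0.014 = 0.0035
  South: 0.27 × 0.09 = 0.0243
  Central: 0.15 × 0.2325 = 0.034875
Total = 0.118775.
P(North | complaint) = 0.0561/0.118775 ≈ 0.472
P(Coastal | complaint) = 0.0035/0.118775 ≈ 0.029
P(South | complaint) = 0.0243/0.118775 ≈ 0.205
P(Central | complaint) = 0.034875/0.118775 ≈ 0.294
(Check: 0.472+0.029+0.205+0.294 = 1.000.)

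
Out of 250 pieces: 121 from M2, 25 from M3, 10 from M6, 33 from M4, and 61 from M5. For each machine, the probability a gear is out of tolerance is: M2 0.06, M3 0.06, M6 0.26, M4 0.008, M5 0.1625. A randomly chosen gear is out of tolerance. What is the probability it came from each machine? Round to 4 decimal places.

Compute prior × likelihood for every hypothesis:
  M2: 0.484 × 0.06 = 0.02904
  M3: 0.1 × 0.06 = 0.006
  M6: 0.04 × 0.26 = 0.0104
  M4: 0.132 × 0.008 = 0.001056
  M5: 0.244 × 0.1625 = 0.03965
Total = 0.086146.
P(M2 | oversize) = 0.02904/0.086146 ≈ 0.3371
P(M3 | oversize) = 0.006/0.086146 ≈ 0.0696
P(M6 | oversize) = 0.0104/0.086146 ≈ 0.1207
P(M4 | oversize) = 0.001056/0.086146 ≈ 0.0123
P(M5 | oversize) = 0.03965/0.086146 ≈ 0.4603

M2 0.3371, M3 0.0696, M6 0.1207, M4 0.0123, M5 0.4603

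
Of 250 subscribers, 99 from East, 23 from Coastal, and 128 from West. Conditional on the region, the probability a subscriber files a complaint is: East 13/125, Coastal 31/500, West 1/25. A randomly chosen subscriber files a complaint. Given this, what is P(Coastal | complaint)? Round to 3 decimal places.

Compute prior × likelihood for every hypothesis:
  East: 0.396 × 0.104 = 0.041184
  Coastal: 0.092 × 0.062 = 0.005704
  West: 0.512 × 0.04 = 0.02048
Normalizing constant = 0.067368.
P(Coastal | evidence) = 0.005704 / 0.067368 ≈ 0.085.

0.085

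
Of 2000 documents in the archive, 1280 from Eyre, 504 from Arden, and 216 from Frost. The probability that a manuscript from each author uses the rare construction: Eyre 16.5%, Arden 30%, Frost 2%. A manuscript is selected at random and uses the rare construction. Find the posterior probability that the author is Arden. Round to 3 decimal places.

0.412

Unnormalized posteriors (prior × likelihood):
  Eyre: 0.64 × 0.165 = 0.1056
  Arden: 0.252 × 0.3 = 0.0756
  Frost: 0.108 × 0.02 = 0.00216
Normalizing constant = 0.18336.
P(Arden | evidence) = 0.0756 / 0.18336 ≈ 0.412.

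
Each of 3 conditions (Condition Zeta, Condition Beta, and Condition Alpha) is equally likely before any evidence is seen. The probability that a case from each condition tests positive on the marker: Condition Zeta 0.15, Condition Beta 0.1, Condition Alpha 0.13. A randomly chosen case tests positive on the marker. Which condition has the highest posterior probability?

Since the prior is uniform, the posterior is proportional to the likelihood:
  Condition Zeta: 0.15
  Condition Beta: 0.1
  Condition Alpha: 0.13
Normalizing constant = 0.38.
Largest term belongs to Condition Zeta, so Condition Zeta is most probable.

Condition Zeta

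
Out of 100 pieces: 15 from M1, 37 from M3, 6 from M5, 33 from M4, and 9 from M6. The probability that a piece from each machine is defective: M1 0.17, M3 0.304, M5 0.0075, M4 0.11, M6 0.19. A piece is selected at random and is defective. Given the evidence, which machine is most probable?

By Bayes' rule, posterior ∝ prior × likelihood:
  M1: 0.15 × 0.17 = 0.0255
  M3: 0.37 × 0.304 = 0.11248
  M5: 0.06 × 0.0075 = 0.00045
  M4: 0.33 × 0.11 = 0.0363
  M6: 0.09 × 0.19 = 0.0171
Normalizing constant = 0.19183.
Largest term belongs to M3, so M3 is most probable.

M3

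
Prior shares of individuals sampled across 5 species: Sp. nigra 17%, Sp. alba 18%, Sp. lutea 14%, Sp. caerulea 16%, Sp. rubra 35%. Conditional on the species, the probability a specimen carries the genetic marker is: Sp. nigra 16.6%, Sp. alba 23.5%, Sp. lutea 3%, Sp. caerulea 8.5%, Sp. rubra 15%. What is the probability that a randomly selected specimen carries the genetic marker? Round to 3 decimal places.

By Bayes' rule, posterior ∝ prior × likelihood:
  Sp. nigra: 0.17 × 0.166 = 0.02822
  Sp. alba: 0.18 × 0.235 = 0.0423
  Sp. lutea: 0.14 × 0.03 = 0.0042
  Sp. caerulea: 0.16 × 0.085 = 0.0136
  Sp. rubra: 0.35 × 0.15 = 0.0525
P(marker) = 0.02822 + 0.0423 + 0.0042 + 0.0136 + 0.0525 = 0.14082 → 0.141.

0.141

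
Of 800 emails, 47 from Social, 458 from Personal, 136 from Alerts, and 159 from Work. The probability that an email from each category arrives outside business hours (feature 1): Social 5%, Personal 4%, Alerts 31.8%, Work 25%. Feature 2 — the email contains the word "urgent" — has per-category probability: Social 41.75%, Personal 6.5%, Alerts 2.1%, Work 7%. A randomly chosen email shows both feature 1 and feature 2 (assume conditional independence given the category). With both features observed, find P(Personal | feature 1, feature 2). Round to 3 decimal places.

Prior × likelihood for each hypothesis:
  Social: 0.05875 × 0.05 × 0.4175 = 0.00122640625
  Personal: 0.5725 × 0.04 × 0.065 = 0.0014885
  Alerts: 0.17 × 0.318 × 0.021 = 0.00113526
  Work: 0.19875 × 0.25 × 0.07 = 0.003478125
Normalizing constant = 0.00732829125.
P(Personal | evidence) = 0.0014885 / 0.00732829125 ≈ 0.203.

0.203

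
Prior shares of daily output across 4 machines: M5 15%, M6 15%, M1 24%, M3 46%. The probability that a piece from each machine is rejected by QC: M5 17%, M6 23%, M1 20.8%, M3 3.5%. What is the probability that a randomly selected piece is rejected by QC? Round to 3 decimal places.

By Bayes' rule, posterior ∝ prior × likelihood:
  M5: 0.15 × 0.17 = 0.0255
  M6: 0.15 × 0.23 = 0.0345
  M1: 0.24 × 0.208 = 0.04992
  M3: 0.46 × 0.035 = 0.0161
P(rejected) = 0.0255 + 0.0345 + 0.04992 + 0.0161 = 0.12602 → 0.126.

0.126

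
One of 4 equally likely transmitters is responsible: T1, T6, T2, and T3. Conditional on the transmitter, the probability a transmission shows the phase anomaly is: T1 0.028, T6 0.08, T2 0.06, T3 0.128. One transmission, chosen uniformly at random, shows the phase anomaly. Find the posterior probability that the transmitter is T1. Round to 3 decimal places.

0.095

Since the prior is uniform, the posterior is proportional to the likelihood:
  T1: 0.028
  T6: 0.08
  T2: 0.06
  T3: 0.128
Total = 0.296.
P(T1 | evidence) = 0.028 / 0.296 ≈ 0.095.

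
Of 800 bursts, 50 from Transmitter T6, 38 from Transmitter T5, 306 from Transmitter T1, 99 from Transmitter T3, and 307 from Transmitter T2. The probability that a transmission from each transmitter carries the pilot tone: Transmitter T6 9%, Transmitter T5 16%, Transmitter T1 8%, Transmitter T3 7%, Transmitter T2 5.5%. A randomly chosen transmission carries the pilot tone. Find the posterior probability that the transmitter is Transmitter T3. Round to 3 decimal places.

0.118

Unnormalized posteriors (prior × likelihood):
  Transmitter T6: 0.0625 × 0.09 = 0.005625
  Transmitter T5: 0.0475 × 0.16 = 0.0076
  Transmitter T1: 0.3825 × 0.08 = 0.0306
  Transmitter T3: 0.12375 × 0.07 = 0.0086625
  Transmitter T2: 0.38375 × 0.055 = 0.02110625
Normalizing constant = 0.07359375.
P(Transmitter T3 | evidence) = 0.0086625 / 0.07359375 ≈ 0.118.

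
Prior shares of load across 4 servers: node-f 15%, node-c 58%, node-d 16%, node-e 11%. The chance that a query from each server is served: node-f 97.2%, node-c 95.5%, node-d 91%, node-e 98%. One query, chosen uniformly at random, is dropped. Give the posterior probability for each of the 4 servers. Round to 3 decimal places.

Taking complements, P(dropped | each) = node-f 0.028, node-c 0.045, node-d 0.09, node-e 0.02.
By Bayes' rule, posterior ∝ prior × likelihood:
  node-f: 0.15 × 0.028 = 0.0042
  node-c: 0.58 × 0.045 = 0.0261
  node-d: 0.16 × 0.09 = 0.0144
  node-e: 0.11 × 0.02 = 0.0022
Sum = 0.0469.
P(node-f | dropped) = 0.0042/0.0469 ≈ 0.090
P(node-c | dropped) = 0.0261/0.0469 ≈ 0.557
P(node-d | dropped) = 0.0144/0.0469 ≈ 0.307
P(node-e | dropped) = 0.0022/0.0469 ≈ 0.047

node-f 0.090, node-c 0.557, node-d 0.307, node-e 0.047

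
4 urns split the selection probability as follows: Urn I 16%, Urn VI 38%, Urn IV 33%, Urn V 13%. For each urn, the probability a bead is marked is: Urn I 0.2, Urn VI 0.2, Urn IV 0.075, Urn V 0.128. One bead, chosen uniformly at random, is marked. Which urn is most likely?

Urn VI

Prior × likelihood for each hypothesis:
  Urn I: 0.16 × 0.2 = 0.032
  Urn VI: 0.38 × 0.2 = 0.076
  Urn IV: 0.33 × 0.075 = 0.02475
  Urn V: 0.13 × 0.128 = 0.01664
Total = 0.14939.
Largest term belongs to Urn VI, so Urn VI is most probable.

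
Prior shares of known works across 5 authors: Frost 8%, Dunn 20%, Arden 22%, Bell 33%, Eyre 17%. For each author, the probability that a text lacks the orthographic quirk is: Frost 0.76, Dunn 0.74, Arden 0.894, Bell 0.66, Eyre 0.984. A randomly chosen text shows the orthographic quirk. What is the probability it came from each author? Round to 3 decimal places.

Taking complements, P(quirk | each) = Frost 0.24, Dunn 0.26, Arden 0.106, Bell 0.34, Eyre 0.016.
Prior × likelihood for each hypothesis:
  Frost: 0.08 × 0.24 = 0.0192
  Dunn: 0.2 × 0.26 = 0.052
  Arden: 0.22 × 0.106 = 0.02332
  Bell: 0.33 × 0.34 = 0.1122
  Eyre: 0.17 × 0.016 = 0.00272
Normalizing constant = 0.20944.
P(Frost | quirk) = 0.0192/0.20944 ≈ 0.092
P(Dunn | quirk) = 0.052/0.20944 ≈ 0.248
P(Arden | quirk) = 0.02332/0.20944 ≈ 0.111
P(Bell | quirk) = 0.1122/0.20944 ≈ 0.536
P(Eyre | quirk) = 0.00272/0.20944 ≈ 0.013
(Check: 0.092+0.248+0.111+0.536+0.013 = 1.000.)

Frost 0.092, Dunn 0.248, Arden 0.111, Bell 0.536, Eyre 0.013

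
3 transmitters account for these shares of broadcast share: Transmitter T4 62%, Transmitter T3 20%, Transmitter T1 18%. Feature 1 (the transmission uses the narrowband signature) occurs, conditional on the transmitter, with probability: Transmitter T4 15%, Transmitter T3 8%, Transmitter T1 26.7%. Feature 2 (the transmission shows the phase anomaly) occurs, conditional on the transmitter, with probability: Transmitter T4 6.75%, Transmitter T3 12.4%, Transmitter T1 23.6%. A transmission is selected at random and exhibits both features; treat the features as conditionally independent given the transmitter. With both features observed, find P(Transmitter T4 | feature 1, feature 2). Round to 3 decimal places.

Compute prior × likelihood for every hypothesis:
  Transmitter T4: 0.62 × 0.15 × 0.0675 = 0.0062775
  Transmitter T3: 0.2 × 0.08 × 0.124 = 0.001984
  Transmitter T1: 0.18 × 0.267 × 0.236 = 0.01134216
Sum = 0.01960366.
P(Transmitter T4 | evidence) = 0.0062775 / 0.01960366 ≈ 0.320.

0.320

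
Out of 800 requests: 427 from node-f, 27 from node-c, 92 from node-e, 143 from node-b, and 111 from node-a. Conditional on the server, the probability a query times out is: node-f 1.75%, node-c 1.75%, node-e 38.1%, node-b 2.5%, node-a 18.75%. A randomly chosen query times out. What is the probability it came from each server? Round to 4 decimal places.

By Bayes' rule, posterior ∝ prior × likelihood:
  node-f: 0.53375 × 0.0175 = 0.009340625
  node-c: 0.03375 × 0.0175 = 0.000590625
  node-e: 0.115 × 0.381 = 0.043815
  node-b: 0.17875 × 0.025 = 0.00446875
  node-a: 0.13875 × 0.1875 = 0.026015625
Total = 0.084230625.
P(node-f | timeout) = 0.009340625/0.084230625 ≈ 0.1109
P(node-c | timeout) = 0.000590625/0.084230625 ≈ 0.0070
P(node-e | timeout) = 0.043815/0.084230625 ≈ 0.5202
P(node-b | timeout) = 0.00446875/0.084230625 ≈ 0.0531
P(node-a | timeout) = 0.026015625/0.084230625 ≈ 0.3089
(Check: 0.1109+0.0070+0.5202+0.0531+0.3089 = 1.0001.)

node-f 0.1109, node-c 0.0070, node-e 0.5202, node-b 0.0531, node-a 0.3089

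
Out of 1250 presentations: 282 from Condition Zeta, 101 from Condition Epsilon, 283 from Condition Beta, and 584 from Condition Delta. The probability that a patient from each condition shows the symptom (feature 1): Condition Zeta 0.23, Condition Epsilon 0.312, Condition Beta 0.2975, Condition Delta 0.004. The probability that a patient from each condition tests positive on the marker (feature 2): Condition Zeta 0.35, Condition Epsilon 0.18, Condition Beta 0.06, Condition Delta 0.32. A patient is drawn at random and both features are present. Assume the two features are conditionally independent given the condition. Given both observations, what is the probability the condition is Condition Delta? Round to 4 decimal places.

Compute prior × likelihood for every hypothesis:
  Condition Zeta: 0.2256 × 0.23 × 0.35 = 0.0181608
  Condition Epsilon: 0.0808 × 0.312 × 0.18 = 0.004537728
  Condition Beta: 0.2264 × 0.2975 × 0.06 = 0.00404124
  Condition Delta: 0.4672 × 0.004 × 0.32 = 0.000598016
Normalizing constant = 0.027337784.
P(Condition Delta | evidence) = 0.000598016 / 0.027337784 ≈ 0.0219.

0.0219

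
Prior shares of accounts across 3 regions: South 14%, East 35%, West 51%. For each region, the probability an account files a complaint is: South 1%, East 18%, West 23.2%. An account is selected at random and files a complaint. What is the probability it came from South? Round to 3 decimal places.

Compute prior × likelihood for every hypothesis:
  South: 0.14 × 0.01 = 0.0014
  East: 0.35 × 0.18 = 0.063
  West: 0.51 × 0.232 = 0.11832
Total = 0.18272.
P(South | evidence) = 0.0014 / 0.18272 ≈ 0.008.

0.008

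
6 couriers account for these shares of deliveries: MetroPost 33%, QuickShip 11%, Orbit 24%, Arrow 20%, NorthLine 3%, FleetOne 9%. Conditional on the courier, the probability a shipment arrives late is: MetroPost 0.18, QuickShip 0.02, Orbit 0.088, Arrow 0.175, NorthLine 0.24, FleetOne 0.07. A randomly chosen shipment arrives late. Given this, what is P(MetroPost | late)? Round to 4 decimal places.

Prior × likelihood for each hypothesis:
  MetroPost: 0.33 × 0.18 = 0.0594
  QuickShip: 0.11 × 0.02 = 0.0022
  Orbit: 0.24 × 0.088 = 0.02112
  Arrow: 0.2 × 0.175 = 0.035
  NorthLine: 0.03 × 0.24 = 0.0072
  FleetOne: 0.09 × 0.07 = 0.0063
Sum = 0.13122.
P(MetroPost | evidence) = 0.0594 / 0.13122 ≈ 0.4527.

0.4527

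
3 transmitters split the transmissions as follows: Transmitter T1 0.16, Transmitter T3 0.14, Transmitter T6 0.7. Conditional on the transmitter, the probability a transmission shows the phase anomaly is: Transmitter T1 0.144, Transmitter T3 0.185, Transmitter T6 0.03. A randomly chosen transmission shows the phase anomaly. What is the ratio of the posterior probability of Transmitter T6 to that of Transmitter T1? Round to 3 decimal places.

By Bayes' rule, posterior ∝ prior × likelihood:
  Transmitter T1: 0.16 × 0.144 = 0.02304
  Transmitter T3: 0.14 × 0.185 = 0.0259
  Transmitter T6: 0.7 × 0.03 = 0.021
Total = 0.06994.
The ratio is 0.021 / 0.02304 (the normalizer cancels) = 0.911.

0.911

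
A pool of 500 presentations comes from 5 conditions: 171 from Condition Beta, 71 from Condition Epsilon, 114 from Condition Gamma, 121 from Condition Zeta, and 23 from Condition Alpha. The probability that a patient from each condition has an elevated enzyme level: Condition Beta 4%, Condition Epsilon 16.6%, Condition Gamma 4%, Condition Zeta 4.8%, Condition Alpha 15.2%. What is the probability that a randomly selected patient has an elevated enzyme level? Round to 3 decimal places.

0.065

Compute prior × likelihood for every hypothesis:
  Condition Beta: 0.342 × 0.04 = 0.01368
  Condition Epsilon: 0.142 × 0.166 = 0.023572
  Condition Gamma: 0.228 × 0.04 = 0.00912
  Condition Zeta: 0.242 × 0.048 = 0.011616
  Condition Alpha: 0.046 × 0.152 = 0.006992
P(elevated) = 0.01368 + 0.023572 + 0.00912 + 0.011616 + 0.006992 = 0.06498 → 0.065.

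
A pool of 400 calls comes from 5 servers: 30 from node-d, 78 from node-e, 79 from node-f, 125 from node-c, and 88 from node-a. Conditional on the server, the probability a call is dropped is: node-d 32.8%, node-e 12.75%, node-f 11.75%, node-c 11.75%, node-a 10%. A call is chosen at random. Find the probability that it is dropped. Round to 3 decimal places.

0.131

Prior × likelihood for each hypothesis:
  node-d: 0.075 × 0.328 = 0.0246
  node-e: 0.195 × 0.1275 = 0.0248625
  node-f: 0.1975 × 0.1175 = 0.02320625
  node-c: 0.3125 × 0.1175 = 0.03671875
  node-a: 0.22 × 0.1 = 0.022
P(dropped) = 0.0246 + 0.0248625 + 0.02320625 + 0.03671875 + 0.022 = 0.1313875 → 0.131.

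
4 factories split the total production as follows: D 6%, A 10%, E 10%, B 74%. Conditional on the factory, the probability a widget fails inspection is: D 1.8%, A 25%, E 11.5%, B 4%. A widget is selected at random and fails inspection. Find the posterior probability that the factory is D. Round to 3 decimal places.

0.016

By Bayes' rule, posterior ∝ prior × likelihood:
  D: 0.06 × 0.018 = 0.00108
  A: 0.1 × 0.25 = 0.025
  E: 0.1 × 0.115 = 0.0115
  B: 0.74 × 0.04 = 0.0296
Normalizing constant = 0.06718.
P(D | evidence) = 0.00108 / 0.06718 ≈ 0.016.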